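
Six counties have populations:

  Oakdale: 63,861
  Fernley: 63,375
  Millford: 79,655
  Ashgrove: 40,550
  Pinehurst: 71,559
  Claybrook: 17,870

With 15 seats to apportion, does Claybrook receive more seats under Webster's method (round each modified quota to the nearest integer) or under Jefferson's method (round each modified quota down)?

Webster: Oakdale 3, Fernley 3, Millford 3, Ashgrove 2, Pinehurst 3, Claybrook 1.
Jefferson: Oakdale 3, Fernley 3, Millford 4, Ashgrove 2, Pinehurst 3, Claybrook 0.
Claybrook gets 1 under Webster and 0 under Jefferson.

Webster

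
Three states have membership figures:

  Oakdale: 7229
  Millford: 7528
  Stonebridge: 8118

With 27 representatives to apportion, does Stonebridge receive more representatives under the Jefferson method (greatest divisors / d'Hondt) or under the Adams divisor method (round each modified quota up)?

Jefferson: Oakdale 8, Millford 9, Stonebridge 10.
Adams: Oakdale 9, Millford 9, Stonebridge 9.
Stonebridge gets 10 under Jefferson and 9 under Adams.

Jefferson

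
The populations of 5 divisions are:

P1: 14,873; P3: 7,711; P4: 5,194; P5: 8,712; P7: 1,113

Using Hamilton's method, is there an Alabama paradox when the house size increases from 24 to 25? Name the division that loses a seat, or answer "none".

none

At 24 seats: P1 9, P3 5, P4 3, P5 6, P7 1.
At 25 seats: P1 10, P3 5, P4 3, P5 6, P7 1.
No division's allocation decreased.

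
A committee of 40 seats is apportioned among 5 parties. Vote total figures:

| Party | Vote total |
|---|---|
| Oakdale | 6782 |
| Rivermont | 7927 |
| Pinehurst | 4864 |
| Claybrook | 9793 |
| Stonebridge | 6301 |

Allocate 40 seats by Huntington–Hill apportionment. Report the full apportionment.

Oakdale: 8; Rivermont: 9; Pinehurst: 5; Claybrook: 11; Stonebridge: 7

With divisor 897: modified quotas Oakdale 7.561, Rivermont 8.837, Pinehurst 5.423, Claybrook 10.918, Stonebridge 7.025.
Geometric-mean thresholds: Oakdale √(7·8)=7.483, Rivermont √(8·9)=8.485, Pinehurst √(5·6)=5.477, Claybrook √(10·11)=10.488, Stonebridge √(7·8)=7.483.
Each quota rounded against its threshold gives Oakdale 8, Rivermont 9, Pinehurst 5, Claybrook 11, Stonebridge 7 (total 40).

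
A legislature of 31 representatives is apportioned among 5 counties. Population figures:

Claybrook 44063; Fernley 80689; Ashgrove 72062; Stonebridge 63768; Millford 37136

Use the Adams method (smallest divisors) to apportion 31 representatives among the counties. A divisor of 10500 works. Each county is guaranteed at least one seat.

With modified divisor 10500: modified quotas Claybrook 4.196, Fernley 7.685, Ashgrove 6.863, Stonebridge 6.073, Millford 3.537.
Rounding up: Claybrook 5, Fernley 8, Ashgrove 7, Stonebridge 7, Millford 4 (total 31).

Claybrook 5; Fernley 8; Ashgrove 7; Stonebridge 7; Millford 4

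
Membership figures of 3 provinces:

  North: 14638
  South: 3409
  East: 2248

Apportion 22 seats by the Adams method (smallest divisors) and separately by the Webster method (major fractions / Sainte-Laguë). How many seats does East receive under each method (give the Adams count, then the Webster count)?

Adams: North 15, South 4, East 3.
Webster: North 16, South 4, East 2.
East gets 3 under Adams and 2 under Webster.

3 and 2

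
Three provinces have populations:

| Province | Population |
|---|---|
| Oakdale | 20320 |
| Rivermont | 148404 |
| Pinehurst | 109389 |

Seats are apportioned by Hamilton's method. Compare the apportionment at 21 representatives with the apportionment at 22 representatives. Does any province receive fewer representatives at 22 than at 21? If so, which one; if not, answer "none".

Oakdale

At 21 seats: Oakdale 2, Rivermont 11, Pinehurst 8.
At 22 seats: Oakdale 1, Rivermont 12, Pinehurst 9.
Oakdale drops from 2 to 1.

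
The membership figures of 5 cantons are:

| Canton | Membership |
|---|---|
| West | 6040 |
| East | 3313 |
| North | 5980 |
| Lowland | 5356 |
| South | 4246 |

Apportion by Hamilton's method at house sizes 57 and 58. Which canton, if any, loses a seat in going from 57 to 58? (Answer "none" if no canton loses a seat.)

none

At 57 seats: West 14, East 7, North 14, Lowland 12, South 10.
At 58 seats: West 14, East 8, North 14, Lowland 12, South 10.
No canton's allocation decreased.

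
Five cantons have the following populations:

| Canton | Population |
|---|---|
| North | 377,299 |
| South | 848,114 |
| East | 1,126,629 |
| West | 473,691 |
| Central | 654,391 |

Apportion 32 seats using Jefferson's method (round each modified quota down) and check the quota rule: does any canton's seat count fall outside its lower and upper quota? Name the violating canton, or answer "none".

none

Standard quotas: North 3.469, South 7.798, East 10.359, West 4.356, Central 6.017.
Jefferson allocation: North 3, South 8, East 11, West 4, Central 6.
Every allocation lies between the lower and upper quota.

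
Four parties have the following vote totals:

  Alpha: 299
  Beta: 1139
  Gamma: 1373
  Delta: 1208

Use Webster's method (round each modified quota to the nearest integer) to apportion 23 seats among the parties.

Alpha 2; Beta 6; Gamma 8; Delta 7

Standard divisor 4019/23 ≈ 174.739; standard quotas: Alpha 1.711, Beta 6.518, Gamma 7.857, Delta 6.913.
Rounding to the nearest integer gives 2, 7, 8, 7 = 24 seats, so the divisor must be adjusted.
With modified divisor 180: modified quotas Alpha 1.661, Beta 6.328, Gamma 7.628, Delta 6.711.
Rounding to the nearest integer: Alpha 2, Beta 6, Gamma 8, Delta 7 (total 23).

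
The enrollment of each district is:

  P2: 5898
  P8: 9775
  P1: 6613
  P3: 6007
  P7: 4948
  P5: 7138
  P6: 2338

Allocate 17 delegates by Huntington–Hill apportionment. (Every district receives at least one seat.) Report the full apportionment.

With divisor 2576: modified quotas P2 2.290, P8 3.795, P1 2.567, P3 2.332, P7 1.921, P5 2.771, P6 0.908.
Geometric-mean thresholds: P2 √(2·3)=2.449, P8 √(3·4)=3.464, P1 √(2·3)=2.449, P3 √(2·3)=2.449, P7 √(1·2)=1.414, P5 √(2·3)=2.449, P6 (min 1).
Each quota rounded against its threshold gives P2 2, P8 4, P1 3, P3 2, P7 2, P5 3, P6 1 (total 17).

P2: 2, P8: 4, P1: 3, P3: 2, P7: 2, P5: 3, P6: 1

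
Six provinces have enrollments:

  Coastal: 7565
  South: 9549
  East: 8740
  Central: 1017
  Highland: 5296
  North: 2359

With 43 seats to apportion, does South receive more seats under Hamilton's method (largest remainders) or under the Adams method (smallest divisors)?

Hamilton: Coastal 9, South 12, East 11, Central 1, Highland 7, North 3.
Adams: Coastal 9, South 11, East 11, Central 2, Highland 7, North 3.
South gets 12 under Hamilton and 11 under Adams.

Hamilton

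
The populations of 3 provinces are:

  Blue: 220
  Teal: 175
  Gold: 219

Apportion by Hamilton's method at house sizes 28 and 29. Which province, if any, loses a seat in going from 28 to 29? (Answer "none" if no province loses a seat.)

At 28 seats: Blue 10, Teal 8, Gold 10.
At 29 seats: Blue 11, Teal 8, Gold 10.
No province's allocation decreased.

none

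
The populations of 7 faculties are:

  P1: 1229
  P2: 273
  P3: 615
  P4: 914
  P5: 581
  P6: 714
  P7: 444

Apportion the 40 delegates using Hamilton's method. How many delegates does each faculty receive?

P1 10, P2 2, P3 5, P4 8, P5 5, P6 6, P7 4

The standard divisor is 4770/40 ≈ 119.25.
Standard quotas: P1 10.306, P2 2.289, P3 5.157, P4 7.665, P5 4.872, P6 5.987, P7 3.723.
Lower quotas: P1 10, P2 2, P3 5, P4 7, P5 4, P6 5, P7 3 (sum 36, leaving 4 seats).
Remainders in descending order: P6 0.987, P5 0.872, P7 0.723, P4 0.665, P1 0.306, P2 0.289, P3 0.157.
Largest remainders: P6, P5, P7, P4 receive the extra seats.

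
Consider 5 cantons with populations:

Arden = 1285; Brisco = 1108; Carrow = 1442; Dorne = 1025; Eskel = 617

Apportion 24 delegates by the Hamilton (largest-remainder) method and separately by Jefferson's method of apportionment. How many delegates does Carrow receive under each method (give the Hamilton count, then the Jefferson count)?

6 and 7

Hamilton: Arden 6, Brisco 5, Carrow 6, Dorne 4, Eskel 3.
Jefferson: Arden 6, Brisco 5, Carrow 7, Dorne 4, Eskel 2.
Carrow gets 6 under Hamilton and 7 under Jefferson.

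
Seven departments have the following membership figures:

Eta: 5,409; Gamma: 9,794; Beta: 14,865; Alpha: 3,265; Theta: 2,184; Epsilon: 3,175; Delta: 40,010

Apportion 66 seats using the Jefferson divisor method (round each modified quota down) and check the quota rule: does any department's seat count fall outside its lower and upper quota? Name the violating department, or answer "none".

Delta

Standard quotas: Eta 4.536, Gamma 8.213, Beta 12.466, Alpha 2.738, Theta 1.832, Epsilon 2.663, Delta 33.553.
Jefferson allocation: Eta 4, Gamma 8, Beta 13, Alpha 2, Theta 1, Epsilon 2, Delta 36.
Delta has quota 33.553 (lower 33, upper 34) but receives 36 — outside the quota interval.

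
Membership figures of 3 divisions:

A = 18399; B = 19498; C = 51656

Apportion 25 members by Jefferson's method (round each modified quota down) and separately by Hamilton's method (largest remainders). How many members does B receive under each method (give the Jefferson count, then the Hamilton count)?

5 and 6

Jefferson: A 5, B 5, C 15.
Hamilton: A 5, B 6, C 14.
B gets 5 under Jefferson and 6 under Hamilton.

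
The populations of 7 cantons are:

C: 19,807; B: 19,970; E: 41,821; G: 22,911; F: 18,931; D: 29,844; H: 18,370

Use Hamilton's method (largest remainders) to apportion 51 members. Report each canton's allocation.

Total 171654; standard divisor 171654/51 ≈ 3365.765.
Standard quotas: C 5.8848, B 5.9333, E 12.4254, G 6.8071, F 5.6246, D 8.8669, H 5.4579.
Lower quotas: C 5, B 5, E 12, G 6, F 5, D 8, H 5 (sum 46, leaving 5 seats).
Remainders in descending order: B 0.9333, C 0.8848, D 0.8669, G 0.8071, F 0.6246, H 0.4579, E 0.4254.
The surplus seats go to B, C, D, G, F.

C 6; B 6; E 12; G 7; F 6; D 9; H 5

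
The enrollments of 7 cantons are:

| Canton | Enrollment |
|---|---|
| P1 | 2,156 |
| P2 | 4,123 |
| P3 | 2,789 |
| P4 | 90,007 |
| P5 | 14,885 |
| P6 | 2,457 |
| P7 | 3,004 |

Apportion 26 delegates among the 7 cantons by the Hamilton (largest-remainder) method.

P1 0, P2 1, P3 1, P4 20, P5 3, P6 0, P7 1

Total 119421; standard divisor 119421/26 ≈ 4593.115.
Standard quotas: P1 0.4694, P2 0.8976, P3 0.6072, P4 19.5961, P5 3.2407, P6 0.5349, P7 0.6540.
Lower quotas: P1 0, P2 0, P3 0, P4 19, P5 3, P6 0, P7 0 (sum 22, leaving 4 seats).
Remainders in descending order: P2 0.8976, P7 0.6540, P3 0.6072, P4 0.5961, P6 0.5349, P1 0.4694, P5 0.2407.
The surplus seats go to P2, P7, P3, P4.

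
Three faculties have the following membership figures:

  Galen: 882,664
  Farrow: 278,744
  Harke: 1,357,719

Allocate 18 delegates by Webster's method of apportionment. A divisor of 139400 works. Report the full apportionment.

Galen 6, Farrow 2, Harke 10

With modified divisor 139400: modified quotas Galen 6.332, Farrow 2.000, Harke 9.740.
Rounding to the nearest integer: Galen 6, Farrow 2, Harke 10 (total 18).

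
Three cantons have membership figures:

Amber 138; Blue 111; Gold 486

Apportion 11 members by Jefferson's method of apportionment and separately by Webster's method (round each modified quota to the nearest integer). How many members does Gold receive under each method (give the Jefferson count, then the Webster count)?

8 and 7

Jefferson: Amber 2, Blue 1, Gold 8.
Webster: Amber 2, Blue 2, Gold 7.
Gold gets 8 under Jefferson and 7 under Webster.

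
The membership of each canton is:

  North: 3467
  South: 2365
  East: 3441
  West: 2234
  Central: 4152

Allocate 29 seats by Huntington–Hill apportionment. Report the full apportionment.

North: 7, South: 4, East: 6, West: 4, Central: 8

With divisor 533: modified quotas North 6.505, South 4.437, East 6.456, West 4.191, Central 7.790.
Geometric-mean thresholds: North √(6·7)=6.481, South √(4·5)=4.472, East √(6·7)=6.481, West √(4·5)=4.472, Central √(7·8)=7.483.
Each quota rounded against its threshold gives North 7, South 4, East 6, West 4, Central 8 (total 29).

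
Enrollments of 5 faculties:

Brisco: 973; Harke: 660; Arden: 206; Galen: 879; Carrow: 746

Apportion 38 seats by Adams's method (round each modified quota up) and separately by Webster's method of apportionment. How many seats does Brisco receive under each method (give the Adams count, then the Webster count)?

10 and 11

Adams: Brisco 10, Harke 7, Arden 3, Galen 10, Carrow 8.
Webster: Brisco 11, Harke 7, Arden 2, Galen 10, Carrow 8.
Brisco gets 10 under Adams and 11 under Webster.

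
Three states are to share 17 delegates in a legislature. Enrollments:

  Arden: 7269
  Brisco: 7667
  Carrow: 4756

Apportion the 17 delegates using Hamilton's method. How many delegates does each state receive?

Arden=6, Brisco=7, Carrow=4

The standard divisor is 19692/17 ≈ 1158.353.
Standard quotas: Arden 6.2753, Brisco 6.6189, Carrow 4.1058.
Lower quotas: Arden 6, Brisco 6, Carrow 4 (sum 16, leaving 1 seat).
Remainders in descending order: Brisco 0.6189, Arden 0.2753, Carrow 0.1058.
Largest remainder: Brisco receives the extra seat.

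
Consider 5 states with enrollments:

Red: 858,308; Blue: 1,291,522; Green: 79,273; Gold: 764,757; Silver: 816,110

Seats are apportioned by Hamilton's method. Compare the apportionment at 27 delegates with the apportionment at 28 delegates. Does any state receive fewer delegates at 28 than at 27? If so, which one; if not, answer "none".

none

At 27 seats: Red 6, Blue 9, Green 1, Gold 5, Silver 6.
At 28 seats: Red 6, Blue 9, Green 1, Gold 6, Silver 6.
No state's allocation decreased.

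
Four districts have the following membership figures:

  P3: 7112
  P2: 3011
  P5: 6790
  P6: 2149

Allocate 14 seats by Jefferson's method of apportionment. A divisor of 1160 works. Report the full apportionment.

P3=6, P2=2, P5=5, P6=1

With modified divisor 1160: modified quotas P3 6.131, P2 2.596, P5 5.853, P6 1.853.
Rounding down: P3 6, P2 2, P5 5, P6 1 (total 14).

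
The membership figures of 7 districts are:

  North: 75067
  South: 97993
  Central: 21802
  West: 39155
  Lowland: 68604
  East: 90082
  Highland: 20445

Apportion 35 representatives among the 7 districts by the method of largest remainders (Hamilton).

North 6; South 8; Central 2; West 3; Lowland 6; East 8; Highland 2

The standard divisor is 413148/35 ≈ 11804.229.
Standard quotas: North 6.3593, South 8.3015, Central 1.8470, West 3.3170, Lowland 5.8118, East 7.6313, Highland 1.7320.
Lower quotas: North 6, South 8, Central 1, West 3, Lowland 5, East 7, Highland 1 (sum 31, leaving 4 seats).
Remainders in descending order: Central 0.8470, Lowland 0.8118, Highland 0.7320, East 0.6313, North 0.3593, West 0.3170, South 0.3015.
The surplus seats go to Central, Lowland, Highland, East.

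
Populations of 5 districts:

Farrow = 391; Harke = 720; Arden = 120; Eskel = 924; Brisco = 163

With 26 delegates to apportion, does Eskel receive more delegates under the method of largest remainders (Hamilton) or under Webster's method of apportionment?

Webster

Hamilton: Farrow 5, Harke 8, Arden 1, Eskel 10, Brisco 2.
Webster: Farrow 4, Harke 8, Arden 1, Eskel 11, Brisco 2.
Eskel gets 10 under Hamilton and 11 under Webster.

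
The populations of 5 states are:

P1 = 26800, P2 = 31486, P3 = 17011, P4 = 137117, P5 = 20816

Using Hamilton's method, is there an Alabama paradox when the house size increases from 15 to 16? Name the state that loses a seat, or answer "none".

At 15 seats: P1 2, P2 2, P3 1, P4 9, P5 1.
At 16 seats: P1 2, P2 2, P3 1, P4 9, P5 2.
No state's allocation decreased.

none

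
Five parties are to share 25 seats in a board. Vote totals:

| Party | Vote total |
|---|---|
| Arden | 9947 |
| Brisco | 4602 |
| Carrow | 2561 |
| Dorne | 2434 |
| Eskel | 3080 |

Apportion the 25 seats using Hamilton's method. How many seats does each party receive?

Arden 11; Brisco 5; Carrow 3; Dorne 3; Eskel 3

Total 22624; standard divisor 22624/25 ≈ 904.96.
Standard quotas: Arden 10.9916, Brisco 5.0853, Carrow 2.8300, Dorne 2.6896, Eskel 3.4035.
Lower quotas: Arden 10, Brisco 5, Carrow 2, Dorne 2, Eskel 3 (sum 22, leaving 3 seats).
Remainders in descending order: Arden 0.9916, Carrow 0.8300, Dorne 0.6896, Eskel 0.4035, Brisco 0.0853.
The surplus seats go to Arden, Carrow, Dorne.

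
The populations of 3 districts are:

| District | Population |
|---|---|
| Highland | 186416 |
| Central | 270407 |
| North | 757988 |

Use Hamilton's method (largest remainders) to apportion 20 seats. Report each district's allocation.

Highland: 3; Central: 4; North: 13

Total 1214811; standard divisor 1214811/20 ≈ 60740.55.
Standard quotas: Highland 3.0691, Central 4.4518, North 12.4791.
Lower quotas: Highland 3, Central 4, North 12 (sum 19, leaving 1 seat).
Remainders in descending order: North 0.4791, Central 0.4518, Highland 0.0691.
The surplus seat goes to North.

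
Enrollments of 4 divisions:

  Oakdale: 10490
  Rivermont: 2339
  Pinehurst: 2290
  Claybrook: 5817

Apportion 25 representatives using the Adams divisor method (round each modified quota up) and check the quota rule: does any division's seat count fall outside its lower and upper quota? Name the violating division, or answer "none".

Standard quotas: Oakdale 12.526, Rivermont 2.793, Pinehurst 2.735, Claybrook 6.946.
Adams allocation: Oakdale 12, Rivermont 3, Pinehurst 3, Claybrook 7.
Every allocation lies between the lower and upper quota.

none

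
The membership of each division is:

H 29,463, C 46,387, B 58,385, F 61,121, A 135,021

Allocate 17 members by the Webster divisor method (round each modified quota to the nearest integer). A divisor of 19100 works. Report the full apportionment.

H: 2, C: 2, B: 3, F: 3, A: 7

With modified divisor 19100: modified quotas H 1.543, C 2.429, B 3.057, F 3.200, A 7.069.
Rounding to the nearest integer: H 2, C 2, B 3, F 3, A 7 (total 17).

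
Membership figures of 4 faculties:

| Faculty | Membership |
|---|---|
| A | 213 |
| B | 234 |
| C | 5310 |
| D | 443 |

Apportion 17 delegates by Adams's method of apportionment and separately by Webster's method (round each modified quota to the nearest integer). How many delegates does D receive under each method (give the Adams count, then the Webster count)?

2 and 1

Adams: A 1, B 1, C 13, D 2.
Webster: A 1, B 1, C 14, D 1.
D gets 2 under Adams and 1 under Webster.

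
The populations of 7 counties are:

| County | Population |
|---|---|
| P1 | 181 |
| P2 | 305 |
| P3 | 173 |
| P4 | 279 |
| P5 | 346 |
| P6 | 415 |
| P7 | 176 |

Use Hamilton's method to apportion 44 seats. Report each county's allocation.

P1=4, P2=7, P3=4, P4=7, P5=8, P6=10, P7=4

The standard divisor is 1875/44 ≈ 42.614.
Standard quotas: P1 4.247, P2 7.157, P3 4.060, P4 6.547, P5 8.119, P6 9.739, P7 4.130.
Lower quotas: P1 4, P2 7, P3 4, P4 6, P5 8, P6 9, P7 4 (sum 42, leaving 2 seats).
Remainders in descending order: P6 0.739, P4 0.547, P1 0.247, P2 0.157, P7 0.130, P5 0.119, P3 0.060.
Largest remainders: P6, P4 receive the extra seats.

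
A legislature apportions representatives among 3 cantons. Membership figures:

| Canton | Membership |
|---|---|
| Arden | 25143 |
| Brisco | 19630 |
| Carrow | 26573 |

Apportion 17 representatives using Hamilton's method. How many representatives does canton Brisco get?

5

Total 71346; standard divisor 71346/17 ≈ 4196.824.
Standard quotas: Arden 5.9910, Brisco 4.6773, Carrow 6.3317.
Lower quotas: Arden 5, Brisco 4, Carrow 6 (sum 15, leaving 2 seats).
Remainders in descending order: Arden 0.9910, Brisco 0.6773, Carrow 0.3317.
The surplus seats go to Arden, Brisco.
Brisco receives 5.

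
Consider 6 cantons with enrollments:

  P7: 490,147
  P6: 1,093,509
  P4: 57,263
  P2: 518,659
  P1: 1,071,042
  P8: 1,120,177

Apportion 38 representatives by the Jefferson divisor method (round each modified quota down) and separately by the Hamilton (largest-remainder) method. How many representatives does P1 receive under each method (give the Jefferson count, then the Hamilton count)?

Jefferson: P7 4, P6 10, P4 0, P2 4, P1 10, P8 10.
Hamilton: P7 4, P6 10, P4 0, P2 5, P1 9, P8 10.
P1 gets 10 under Jefferson and 9 under Hamilton.

10 and 9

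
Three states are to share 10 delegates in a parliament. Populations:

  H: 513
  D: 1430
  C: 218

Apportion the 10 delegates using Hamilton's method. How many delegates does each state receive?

The standard divisor is 2161/10 ≈ 216.1.
Standard quotas: H 2.374, D 6.617, C 1.009.
Lower quotas: H 2, D 6, C 1 (sum 9, leaving 1 seat).
Remainders in descending order: D 0.617, H 0.374, C 0.009.
Largest remainder: D receives the extra seat.

H: 2, D: 7, C: 1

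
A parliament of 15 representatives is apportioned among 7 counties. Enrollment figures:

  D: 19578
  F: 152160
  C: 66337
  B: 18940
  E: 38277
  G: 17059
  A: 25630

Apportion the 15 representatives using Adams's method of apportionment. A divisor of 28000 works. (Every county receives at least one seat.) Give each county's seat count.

With modified divisor 28000: modified quotas D 0.699, F 5.434, C 2.369, B 0.676, E 1.367, G 0.609, A 0.915.
Rounding up: D 1, F 6, C 3, B 1, E 2, G 1, A 1 (total 15).

D=1, F=6, C=3, B=1, E=2, G=1, A=1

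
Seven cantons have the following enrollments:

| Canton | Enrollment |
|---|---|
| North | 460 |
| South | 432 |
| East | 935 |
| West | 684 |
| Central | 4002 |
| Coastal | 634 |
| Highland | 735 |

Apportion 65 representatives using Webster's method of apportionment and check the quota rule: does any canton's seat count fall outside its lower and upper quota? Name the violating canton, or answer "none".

Central

Standard quotas: North 3.793, South 3.563, East 7.711, West 5.641, Central 33.003, Coastal 5.228, Highland 6.061.
Webster allocation: North 4, South 4, East 8, West 6, Central 32, Coastal 5, Highland 6.
Central has quota 33.003 (lower 33, upper 34) but receives 32 — outside the quota interval.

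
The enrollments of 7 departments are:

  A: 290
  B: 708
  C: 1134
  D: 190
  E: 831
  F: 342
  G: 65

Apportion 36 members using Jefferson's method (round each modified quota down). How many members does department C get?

Standard divisor 3560/36 ≈ 98.889; standard quotas: A 2.933, B 7.160, C 11.467, D 1.921, E 8.403, F 3.458, G 0.657.
Rounding down gives 2, 7, 11, 1, 8, 3, 0 = 32 seats, so the divisor must be adjusted.
With modified divisor 90: modified quotas A 3.222, B 7.867, C 12.600, D 2.111, E 9.233, F 3.800, G 0.722.
Rounding down: A 3, B 7, C 12, D 2, E 9, F 3, G 0 (total 36).
C receives 12.

12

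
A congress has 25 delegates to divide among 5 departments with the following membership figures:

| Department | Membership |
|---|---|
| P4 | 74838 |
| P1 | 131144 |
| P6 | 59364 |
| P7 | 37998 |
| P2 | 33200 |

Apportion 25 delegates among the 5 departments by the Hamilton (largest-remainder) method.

P4: 6, P1: 10, P6: 4, P7: 3, P2: 2

Standard divisor: 336544 ÷ 25 ≈ 13461.76.
Standard quotas: P4 5.5593, P1 9.7420, P6 4.4098, P7 2.8227, P2 2.4662.
Lower quotas: P4 5, P1 9, P6 4, P7 2, P2 2 (sum 22, leaving 3 seats).
Remainders in descending order: P7 0.8227, P1 0.7420, P4 0.5593, P2 0.4662, P6 0.4098.
The surplus seats go to P7, P1, P4.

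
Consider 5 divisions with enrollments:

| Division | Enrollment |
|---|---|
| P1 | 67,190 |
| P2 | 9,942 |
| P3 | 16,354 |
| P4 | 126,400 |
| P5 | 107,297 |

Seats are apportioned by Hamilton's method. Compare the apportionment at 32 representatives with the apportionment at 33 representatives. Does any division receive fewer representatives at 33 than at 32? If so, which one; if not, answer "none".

P3

At 32 seats: P1 7, P2 1, P3 2, P4 12, P5 10.
At 33 seats: P1 7, P2 1, P3 1, P4 13, P5 11.
P3 drops from 2 to 1.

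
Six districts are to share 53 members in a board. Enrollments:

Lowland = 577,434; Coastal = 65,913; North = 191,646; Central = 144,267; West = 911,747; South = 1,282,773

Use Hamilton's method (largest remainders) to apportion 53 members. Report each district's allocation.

Lowland: 10; Coastal: 1; North: 3; Central: 2; West: 15; South: 22

Standard divisor: 3173780 ÷ 53 ≈ 59882.642.
Standard quotas: Lowland 9.6428, Coastal 1.1007, North 3.2004, Central 2.4092, West 15.2256, South 21.4214.
Lower quotas: Lowland 9, Coastal 1, North 3, Central 2, West 15, South 21 (sum 51, leaving 2 seats).
Remainders in descending order: Lowland 0.6428, South 0.4214, Central 0.4092, West 0.2256, North 0.2004, Coastal 0.1007.
The surplus seats go to Lowland, South.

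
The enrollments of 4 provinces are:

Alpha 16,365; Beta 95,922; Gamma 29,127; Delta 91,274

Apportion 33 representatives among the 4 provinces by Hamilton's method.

Total 232688; standard divisor 232688/33 ≈ 7051.152.
Standard quotas: Alpha 2.3209, Beta 13.6037, Gamma 4.1308, Delta 12.9446.
Lower quotas: Alpha 2, Beta 13, Gamma 4, Delta 12 (sum 31, leaving 2 seats).
Remainders in descending order: Delta 0.9446, Beta 0.6037, Alpha 0.3209, Gamma 0.1308.
The surplus seats go to Delta, Beta.

Alpha 2, Beta 14, Gamma 4, Delta 13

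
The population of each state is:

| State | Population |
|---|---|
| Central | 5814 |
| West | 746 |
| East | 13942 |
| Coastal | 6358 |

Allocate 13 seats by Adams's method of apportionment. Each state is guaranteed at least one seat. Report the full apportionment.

Standard divisor 26860/13 ≈ 2066.154; standard quotas: Central 2.814, West 0.361, East 6.748, Coastal 3.077.
Rounding up gives 3, 1, 7, 4 = 15 seats, so the divisor must be adjusted.
With modified divisor 2600: modified quotas Central 2.236, West 0.287, East 5.362, Coastal 2.445.
Rounding up: Central 3, West 1, East 6, Coastal 3 (total 13).

Central 3, West 1, East 6, Coastal 3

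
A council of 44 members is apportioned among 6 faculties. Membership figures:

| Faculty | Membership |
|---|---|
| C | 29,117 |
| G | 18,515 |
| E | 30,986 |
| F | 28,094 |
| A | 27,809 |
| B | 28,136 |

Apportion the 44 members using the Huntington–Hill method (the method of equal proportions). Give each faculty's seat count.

With divisor 3735: modified quotas C 7.796, G 4.957, E 8.296, F 7.522, A 7.446, B 7.533.
Geometric-mean thresholds: C √(7·8)=7.483, G √(4·5)=4.472, E √(8·9)=8.485, F √(7·8)=7.483, A √(7·8)=7.483, B √(7·8)=7.483.
Each quota rounded against its threshold gives C 8, G 5, E 8, F 8, A 7, B 8 (total 44).

C=8; G=5; E=8; F=8; A=7; B=8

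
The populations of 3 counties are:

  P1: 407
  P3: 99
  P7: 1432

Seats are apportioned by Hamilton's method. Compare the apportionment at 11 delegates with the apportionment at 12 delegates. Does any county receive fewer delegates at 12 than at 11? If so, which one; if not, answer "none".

At 11 seats: P1 2, P3 1, P7 8.
At 12 seats: P1 2, P3 1, P7 9.
No county's allocation decreased.

none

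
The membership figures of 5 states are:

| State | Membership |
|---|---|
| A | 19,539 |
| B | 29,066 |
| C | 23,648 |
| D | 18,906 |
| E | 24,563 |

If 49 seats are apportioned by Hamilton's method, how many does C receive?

10

Total 115722; standard divisor 115722/49 ≈ 2361.673.
Standard quotas: A 8.2734, B 12.3074, C 10.0132, D 8.0053, E 10.4007.
Lower quotas: A 8, B 12, C 10, D 8, E 10 (sum 48, leaving 1 seat).
Remainders in descending order: E 0.4007, B 0.3074, A 0.2734, C 0.0132, D 0.0053.
The surplus seat goes to E.
C receives 10.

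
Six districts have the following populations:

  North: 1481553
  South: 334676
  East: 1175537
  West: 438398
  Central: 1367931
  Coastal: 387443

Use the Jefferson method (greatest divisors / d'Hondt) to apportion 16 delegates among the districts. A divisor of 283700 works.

With modified divisor 283700: modified quotas North 5.222, South 1.180, East 4.144, West 1.545, Central 4.822, Coastal 1.366.
Rounding down: North 5, South 1, East 4, West 1, Central 4, Coastal 1 (total 16).

North 5, South 1, East 4, West 1, Central 4, Coastal 1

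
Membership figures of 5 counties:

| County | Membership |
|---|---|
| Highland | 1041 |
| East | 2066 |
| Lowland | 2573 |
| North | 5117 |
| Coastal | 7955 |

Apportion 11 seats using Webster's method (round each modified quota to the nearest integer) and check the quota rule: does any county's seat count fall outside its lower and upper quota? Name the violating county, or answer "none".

none

Standard quotas: Highland 0.611, East 1.212, Lowland 1.509, North 3.002, Coastal 4.666.
Webster allocation: Highland 1, East 1, Lowland 1, North 3, Coastal 5.
Every allocation lies between the lower and upper quota.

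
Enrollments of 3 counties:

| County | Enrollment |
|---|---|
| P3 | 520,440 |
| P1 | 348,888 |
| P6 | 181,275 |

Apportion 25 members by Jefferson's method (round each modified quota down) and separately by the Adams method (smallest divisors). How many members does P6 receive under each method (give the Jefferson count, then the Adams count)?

Jefferson: P3 13, P1 8, P6 4.
Adams: P3 12, P1 8, P6 5.
P6 gets 4 under Jefferson and 5 under Adams.

4 and 5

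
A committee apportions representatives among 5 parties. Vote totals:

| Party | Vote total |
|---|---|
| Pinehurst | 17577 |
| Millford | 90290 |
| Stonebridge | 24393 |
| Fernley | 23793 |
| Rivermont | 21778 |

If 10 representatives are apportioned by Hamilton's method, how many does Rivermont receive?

1

Standard divisor: 177831 ÷ 10 ≈ 17783.1.
Standard quotas: Pinehurst 0.9884, Millford 5.0773, Stonebridge 1.3717, Fernley 1.3380, Rivermont 1.2246.
Lower quotas: Pinehurst 0, Millford 5, Stonebridge 1, Fernley 1, Rivermont 1 (sum 8, leaving 2 seats).
Remainders in descending order: Pinehurst 0.9884, Stonebridge 0.3717, Fernley 0.3380, Rivermont 0.2246, Millford 0.0773.
Largest remainders: Pinehurst, Stonebridge receive the extra seats.
Rivermont receives 1.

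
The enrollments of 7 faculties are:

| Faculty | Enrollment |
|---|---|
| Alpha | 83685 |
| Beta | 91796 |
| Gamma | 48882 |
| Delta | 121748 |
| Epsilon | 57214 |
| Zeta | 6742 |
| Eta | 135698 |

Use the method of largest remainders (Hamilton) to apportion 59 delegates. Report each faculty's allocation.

Alpha 9, Beta 10, Gamma 5, Delta 13, Epsilon 6, Zeta 1, Eta 15

The standard divisor is 545765/59 ≈ 9250.254.
Standard quotas: Alpha 9.0468, Beta 9.9236, Gamma 5.2844, Delta 13.1616, Epsilon 6.1851, Zeta 0.7288, Eta 14.6697.
Lower quotas: Alpha 9, Beta 9, Gamma 5, Delta 13, Epsilon 6, Zeta 0, Eta 14 (sum 56, leaving 3 seats).
Remainders in descending order: Beta 0.9236, Zeta 0.7288, Eta 0.6697, Gamma 0.2844, Epsilon 0.1851, Delta 0.1616, Alpha 0.0468.
Largest remainders: Beta, Zeta, Eta receive the extra seats.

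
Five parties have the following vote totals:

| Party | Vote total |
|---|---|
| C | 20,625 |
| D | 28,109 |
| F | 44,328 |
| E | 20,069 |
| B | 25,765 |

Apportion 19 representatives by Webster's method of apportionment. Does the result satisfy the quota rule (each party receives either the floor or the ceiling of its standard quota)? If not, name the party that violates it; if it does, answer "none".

Standard quotas: C 2.821, D 3.845, F 6.064, E 2.745, B 3.524.
Webster allocation: C 3, D 4, F 6, E 3, B 3.
Every allocation lies between the lower and upper quota.

none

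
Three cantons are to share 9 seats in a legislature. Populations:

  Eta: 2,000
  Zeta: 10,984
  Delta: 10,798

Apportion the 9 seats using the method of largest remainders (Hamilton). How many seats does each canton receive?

Eta 1; Zeta 4; Delta 4

Standard divisor: 23782 ÷ 9 ≈ 2642.444.
Standard quotas: Eta 0.7569, Zeta 4.1568, Delta 4.0864.
Lower quotas: Eta 0, Zeta 4, Delta 4 (sum 8, leaving 1 seat).
Remainders in descending order: Eta 0.7569, Zeta 0.1568, Delta 0.0864.
Largest remainder: Eta receives the extra seat.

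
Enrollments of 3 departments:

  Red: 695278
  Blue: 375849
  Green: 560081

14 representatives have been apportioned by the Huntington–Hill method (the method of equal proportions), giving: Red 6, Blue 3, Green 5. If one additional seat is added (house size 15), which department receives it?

Priority for the next seat is population ÷ (√(s·(s+1))).
Priorities: Red 107283.725, Blue 108498.261, Green 102256.333.
Highest priority: Blue.

Blue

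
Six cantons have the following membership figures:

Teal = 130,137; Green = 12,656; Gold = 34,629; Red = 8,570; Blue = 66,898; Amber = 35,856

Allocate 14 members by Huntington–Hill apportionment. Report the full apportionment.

With divisor 24123: modified quotas Teal 5.395, Green 0.525, Gold 1.436, Red 0.355, Blue 2.773, Amber 1.486.
Geometric-mean thresholds: Teal √(5·6)=5.477, Green (min 1), Gold √(1·2)=1.414, Red (min 1), Blue √(2·3)=2.449, Amber √(1·2)=1.414.
Each quota rounded against its threshold gives Teal 5, Green 1, Gold 2, Red 1, Blue 3, Amber 2 (total 14).

Teal=5, Green=1, Gold=2, Red=1, Blue=3, Amber=2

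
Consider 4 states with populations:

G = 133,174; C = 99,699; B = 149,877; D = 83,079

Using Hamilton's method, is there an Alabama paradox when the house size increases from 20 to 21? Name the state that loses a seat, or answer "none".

none

At 20 seats: G 6, C 4, B 6, D 4.
At 21 seats: G 6, C 4, B 7, D 4.
No state's allocation decreased.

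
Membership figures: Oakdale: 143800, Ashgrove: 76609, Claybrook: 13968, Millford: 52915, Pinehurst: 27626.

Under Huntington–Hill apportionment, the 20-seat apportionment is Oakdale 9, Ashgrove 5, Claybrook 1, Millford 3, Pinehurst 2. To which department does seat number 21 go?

Priority for the next seat is population ÷ (√(s·(s+1))).
Priorities: Oakdale 15157.851, Ashgrove 13986.826, Claybrook 9876.868, Millford 15275.245, Pinehurst 11278.267.
Highest priority: Millford.

Millford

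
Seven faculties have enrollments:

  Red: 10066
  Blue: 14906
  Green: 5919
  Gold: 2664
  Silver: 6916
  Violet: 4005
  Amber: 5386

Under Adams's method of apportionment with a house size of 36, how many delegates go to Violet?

3

Standard divisor 49862/36 ≈ 1385.056; standard quotas: Red 7.268, Blue 10.762, Green 4.273, Gold 1.923, Silver 4.993, Violet 2.892, Amber 3.889.
Rounding up gives 8, 11, 5, 2, 5, 3, 4 = 38 seats, so the divisor must be adjusted.
With modified divisor 1487.35: modified quotas Red 6.768, Blue 10.022, Green 3.980, Gold 1.791, Silver 4.650, Violet 2.693, Amber 3.621.
Rounding up: Red 7, Blue 11, Green 4, Gold 2, Silver 5, Violet 3, Amber 4 (total 36).
Violet receives 3.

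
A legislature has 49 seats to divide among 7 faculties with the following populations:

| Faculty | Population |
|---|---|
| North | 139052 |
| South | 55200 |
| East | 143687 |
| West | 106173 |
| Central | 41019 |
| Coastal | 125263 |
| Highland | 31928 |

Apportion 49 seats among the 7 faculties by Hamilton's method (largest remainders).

Total 642322; standard divisor 642322/49 ≈ 13108.612.
Standard quotas: North 10.6077, South 4.2110, East 10.9613, West 8.0995, Central 3.1292, Coastal 9.5558, Highland 2.4357.
Lower quotas: North 10, South 4, East 10, West 8, Central 3, Coastal 9, Highland 2 (sum 46, leaving 3 seats).
Remainders in descending order: East 0.9613, North 0.6077, Coastal 0.5558, Highland 0.4357, South 0.2110, Central 0.1292, West 0.0995.
Largest remainders: East, North, Coastal receive the extra seats.

North: 11, South: 4, East: 11, West: 8, Central: 3, Coastal: 10, Highland: 2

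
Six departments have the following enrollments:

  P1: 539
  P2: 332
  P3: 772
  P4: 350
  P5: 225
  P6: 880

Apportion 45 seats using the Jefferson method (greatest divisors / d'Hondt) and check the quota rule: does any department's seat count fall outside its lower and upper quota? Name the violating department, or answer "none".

none

Standard quotas: P1 7.829, P2 4.822, P3 11.214, P4 5.084, P5 3.268, P6 12.782.
Jefferson allocation: P1 8, P2 5, P3 11, P4 5, P5 3, P6 13.
Every allocation lies between the lower and upper quota.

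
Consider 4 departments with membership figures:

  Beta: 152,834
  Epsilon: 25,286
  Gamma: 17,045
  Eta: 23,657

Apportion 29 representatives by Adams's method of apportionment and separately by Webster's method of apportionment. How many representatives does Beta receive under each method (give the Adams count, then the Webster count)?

Adams: Beta 19, Epsilon 4, Gamma 3, Eta 3.
Webster: Beta 21, Epsilon 3, Gamma 2, Eta 3.
Beta gets 19 under Adams and 21 under Webster.

19 and 21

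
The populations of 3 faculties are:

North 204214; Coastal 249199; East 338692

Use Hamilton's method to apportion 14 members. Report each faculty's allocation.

North=4, Coastal=4, East=6

Total 792105; standard divisor 792105/14 ≈ 56578.929.
Standard quotas: North 3.6094, Coastal 4.4044, East 5.9862.
Lower quotas: North 3, Coastal 4, East 5 (sum 12, leaving 2 seats).
Remainders in descending order: East 0.9862, North 0.6094, Coastal 0.4044.
Largest remainders: East, North receive the extra seats.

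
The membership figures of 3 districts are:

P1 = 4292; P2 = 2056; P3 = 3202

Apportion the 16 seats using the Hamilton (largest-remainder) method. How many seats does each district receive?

Standard divisor: 9550 ÷ 16 ≈ 596.875.
Standard quotas: P1 7.191, P2 3.445, P3 5.365.
Lower quotas: P1 7, P2 3, P3 5 (sum 15, leaving 1 seat).
Remainders in descending order: P2 0.445, P3 0.365, P1 0.191.
The surplus seat goes to P2.

P1 7, P2 4, P3 5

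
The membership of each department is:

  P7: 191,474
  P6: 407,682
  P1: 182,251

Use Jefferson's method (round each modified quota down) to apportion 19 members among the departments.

Standard divisor 781407/19 ≈ 41126.684; standard quotas: P7 4.656, P6 9.913, P1 4.431.
Rounding down gives 4, 9, 4 = 17 seats, so the divisor must be adjusted.
With modified divisor 37700: modified quotas P7 5.079, P6 10.814, P1 4.834.
Rounding down: P7 5, P6 10, P1 4 (total 19).

P7: 5; P6: 10; P1: 4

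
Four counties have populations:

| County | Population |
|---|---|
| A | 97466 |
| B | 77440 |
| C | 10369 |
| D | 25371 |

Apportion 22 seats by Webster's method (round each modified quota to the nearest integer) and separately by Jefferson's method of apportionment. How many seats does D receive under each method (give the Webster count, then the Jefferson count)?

Webster: A 10, B 8, C 1, D 3.
Jefferson: A 11, B 8, C 1, D 2.
D gets 3 under Webster and 2 under Jefferson.

3 and 2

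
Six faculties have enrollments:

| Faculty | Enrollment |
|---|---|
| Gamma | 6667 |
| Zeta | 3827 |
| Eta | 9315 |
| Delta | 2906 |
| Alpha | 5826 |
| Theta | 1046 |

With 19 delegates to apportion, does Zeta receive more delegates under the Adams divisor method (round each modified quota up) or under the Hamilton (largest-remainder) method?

Adams: Gamma 4, Zeta 3, Eta 5, Delta 2, Alpha 4, Theta 1.
Hamilton: Gamma 4, Zeta 2, Eta 6, Delta 2, Alpha 4, Theta 1.
Zeta gets 3 under Adams and 2 under Hamilton.

Adams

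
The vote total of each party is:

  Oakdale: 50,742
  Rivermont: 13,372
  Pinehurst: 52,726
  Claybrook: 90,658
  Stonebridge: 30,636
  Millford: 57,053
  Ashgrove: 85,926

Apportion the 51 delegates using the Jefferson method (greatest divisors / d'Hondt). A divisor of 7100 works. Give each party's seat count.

With modified divisor 7100: modified quotas Oakdale 7.147, Rivermont 1.883, Pinehurst 7.426, Claybrook 12.769, Stonebridge 4.315, Millford 8.036, Ashgrove 12.102.
Rounding down: Oakdale 7, Rivermont 1, Pinehurst 7, Claybrook 12, Stonebridge 4, Millford 8, Ashgrove 12 (total 51).

Oakdale 7; Rivermont 1; Pinehurst 7; Claybrook 12; Stonebridge 4; Millford 8; Ashgrove 12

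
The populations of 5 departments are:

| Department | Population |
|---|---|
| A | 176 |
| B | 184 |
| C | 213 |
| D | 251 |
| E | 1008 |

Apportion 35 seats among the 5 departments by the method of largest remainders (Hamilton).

The standard divisor is 1832/35 ≈ 52.343.
Standard quotas: A 3.362, B 3.515, C 4.069, D 4.795, E 19.258.
Lower quotas: A 3, B 3, C 4, D 4, E 19 (sum 33, leaving 2 seats).
Remainders in descending order: D 0.795, B 0.515, A 0.362, E 0.258, C 0.069.
The surplus seats go to D, B.

A 3, B 4, C 4, D 5, E 19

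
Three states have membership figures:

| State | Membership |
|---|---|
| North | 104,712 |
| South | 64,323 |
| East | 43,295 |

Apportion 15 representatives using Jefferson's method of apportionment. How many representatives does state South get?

4

Standard divisor 212330/15 ≈ 14155.333; standard quotas: North 7.397, South 4.544, East 3.059.
Rounding down gives 7, 4, 3 = 14 seats, so the divisor must be adjusted.
With modified divisor 13000: modified quotas North 8.055, South 4.948, East 3.330.
Rounding down: North 8, South 4, East 3 (total 15).
South receives 4.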